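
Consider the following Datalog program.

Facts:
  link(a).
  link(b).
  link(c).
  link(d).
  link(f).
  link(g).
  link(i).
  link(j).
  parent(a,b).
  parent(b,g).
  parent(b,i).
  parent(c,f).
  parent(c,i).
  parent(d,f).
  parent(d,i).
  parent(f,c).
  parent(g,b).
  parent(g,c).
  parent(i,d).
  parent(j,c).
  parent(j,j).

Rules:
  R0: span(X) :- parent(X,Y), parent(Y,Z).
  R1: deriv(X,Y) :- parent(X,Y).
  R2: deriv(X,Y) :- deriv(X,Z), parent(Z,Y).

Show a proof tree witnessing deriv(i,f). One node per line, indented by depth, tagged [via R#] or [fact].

deriv(i,f)  [via R2]
  deriv(i,d)  [via R1]
    parent(i,d)  [fact]
  parent(d,f)  [fact]

round 1: derive deriv(a,b) via R1 from parent(a,b)
round 1: derive deriv(b,g) via R1 from parent(b,g)
round 1: derive deriv(b,i) via R1 from parent(b,i)
round 1: derive deriv(c,f) via R1 from parent(c,f)
round 1: derive deriv(c,i) via R1 from parent(c,i)
round 1: derive deriv(d,f) via R1 from parent(d,f)
round 1: derive deriv(d,i) via R1 from parent(d,i)
round 1: derive deriv(f,c) via R1 from parent(f,c)
round 1: derive deriv(g,b) via R1 from parent(g,b)
round 1: derive deriv(g,c) via R1 from parent(g,c)
round 1: derive deriv(i,d) via R1 from parent(i,d)
round 1: derive deriv(j,c) via R1 from parent(j,c)
round 1: derive deriv(j,j) via R1 from parent(j,j)
round 2: derive deriv(a,g) via R2 from deriv(a,b), parent(b,g)
round 2: derive deriv(a,i) via R2 from deriv(a,b), parent(b,i)
round 2: derive deriv(b,b) via R2 from deriv(b,g), parent(g,b)
round 2: derive deriv(b,c) via R2 from deriv(b,g), parent(g,c)
round 2: derive deriv(b,d) via R2 from deriv(b,i), parent(i,d)
round 2: derive deriv(c,c) via R2 from deriv(c,f), parent(f,c)
round 2: derive deriv(c,d) via R2 from deriv(c,i), parent(i,d)
round 2: derive deriv(d,c) via R2 from deriv(d,f), parent(f,c)
round 2: derive deriv(d,d) via R2 from deriv(d,i), parent(i,d)
round 2: derive deriv(f,f) via R2 from deriv(f,c), parent(c,f)
round 2: derive deriv(f,i) via R2 from deriv(f,c), parent(c,i)
round 2: derive deriv(g,f) via R2 from deriv(g,c), parent(c,f)
round 2: derive deriv(g,g) via R2 from deriv(g,b), parent(b,g)
round 2: derive deriv(g,i) via R2 from deriv(g,b), parent(b,i)
round 2: derive deriv(i,f) via R2 from deriv(i,d), parent(d,f)
round 2: derive deriv(i,i) via R2 from deriv(i,d), parent(d,i)
round 2: derive deriv(j,f) via R2 from deriv(j,c), parent(c,f)
round 2: derive deriv(j,i) via R2 from deriv(j,c), parent(c,i)
round 3: derive deriv(a,c) via R2 from deriv(a,g), parent(g,c)
round 3: derive deriv(a,d) via R2 from deriv(a,i), parent(i,d)
round 3: derive deriv(b,f) via R2 from deriv(b,c), parent(c,f)
round 3: derive deriv(f,d) via R2 from deriv(f,i), parent(i,d)
round 3: derive deriv(g,d) via R2 from deriv(g,i), parent(i,d)
round 3: derive deriv(i,c) via R2 from deriv(i,f), parent(f,c)
round 3: derive deriv(j,d) via R2 from deriv(j,i), parent(i,d)
round 4: derive deriv(a,f) via R2 from deriv(a,c), parent(c,f)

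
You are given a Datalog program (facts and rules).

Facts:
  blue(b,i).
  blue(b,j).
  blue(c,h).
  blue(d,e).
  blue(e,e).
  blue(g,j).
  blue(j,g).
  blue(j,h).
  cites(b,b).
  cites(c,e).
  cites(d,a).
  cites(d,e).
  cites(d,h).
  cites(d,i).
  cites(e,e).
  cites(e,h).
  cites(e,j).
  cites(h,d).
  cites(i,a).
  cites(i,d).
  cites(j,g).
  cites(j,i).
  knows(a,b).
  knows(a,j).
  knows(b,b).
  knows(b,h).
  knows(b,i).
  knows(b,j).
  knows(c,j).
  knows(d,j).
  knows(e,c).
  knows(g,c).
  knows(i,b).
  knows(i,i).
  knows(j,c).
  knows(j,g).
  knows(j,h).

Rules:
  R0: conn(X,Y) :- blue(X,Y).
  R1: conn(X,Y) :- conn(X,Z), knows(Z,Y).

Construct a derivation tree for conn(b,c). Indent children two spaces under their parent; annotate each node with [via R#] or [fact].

round 1: derive conn(b,i) via R0 from blue(b,i)
round 1: derive conn(b,j) via R0 from blue(b,j)
round 1: derive conn(c,h) via R0 from blue(c,h)
round 1: derive conn(d,e) via R0 from blue(d,e)
round 1: derive conn(e,e) via R0 from blue(e,e)
round 1: derive conn(g,j) via R0 from blue(g,j)
round 1: derive conn(j,g) via R0 from blue(j,g)
round 1: derive conn(j,h) via R0 from blue(j,h)
round 2: derive conn(b,b) via R1 from conn(b,i), knows(i,b)
round 2: derive conn(b,c) via R1 from conn(b,j), knows(j,c)
round 2: derive conn(b,g) via R1 from conn(b,j), knows(j,g)
round 2: derive conn(b,h) via R1 from conn(b,j), knows(j,h)
round 2: derive conn(d,c) via R1 from conn(d,e), knows(e,c)
round 2: derive conn(e,c) via R1 from conn(e,e), knows(e,c)
round 2: derive conn(g,c) via R1 from conn(g,j), knows(j,c)
round 2: derive conn(g,g) via R1 from conn(g,j), knows(j,g)
round 2: derive conn(g,h) via R1 from conn(g,j), knows(j,h)
round 2: derive conn(j,c) via R1 from conn(j,g), knows(g,c)
round 3: derive conn(d,j) via R1 from conn(d,c), knows(c,j)
round 3: derive conn(e,j) via R1 from conn(e,c), knows(c,j)
round 3: derive conn(j,j) via R1 from conn(j,c), knows(c,j)
round 4: derive conn(d,g) via R1 from conn(d,j), knows(j,g)
round 4: derive conn(d,h) via R1 from conn(d,j), knows(j,h)
round 4: derive conn(e,g) via R1 from conn(e,j), knows(j,g)
round 4: derive conn(e,h) via R1 from conn(e,j), knows(j,h)

conn(b,c)  [via R1]
  conn(b,j)  [via R0]
    blue(b,j)  [fact]
  knows(j,c)  [fact]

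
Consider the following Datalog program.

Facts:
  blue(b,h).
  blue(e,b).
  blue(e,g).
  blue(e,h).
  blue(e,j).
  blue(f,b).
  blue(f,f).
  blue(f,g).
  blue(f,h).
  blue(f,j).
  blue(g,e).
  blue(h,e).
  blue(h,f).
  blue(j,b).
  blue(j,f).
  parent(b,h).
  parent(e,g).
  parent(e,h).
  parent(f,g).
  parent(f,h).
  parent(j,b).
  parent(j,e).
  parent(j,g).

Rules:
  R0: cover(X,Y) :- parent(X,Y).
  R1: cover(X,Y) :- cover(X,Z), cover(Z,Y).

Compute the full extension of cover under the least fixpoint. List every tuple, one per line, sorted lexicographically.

round 1: derive cover(b,h) via R0 from parent(b,h)
round 1: derive cover(e,g) via R0 from parent(e,g)
round 1: derive cover(e,h) via R0 from parent(e,h)
round 1: derive cover(f,g) via R0 from parent(f,g)
round 1: derive cover(f,h) via R0 from parent(f,h)
round 1: derive cover(j,b) via R0 from parent(j,b)
round 1: derive cover(j,e) via R0 from parent(j,e)
round 1: derive cover(j,g) via R0 from parent(j,g)
round 2: derive cover(j,h) via R1 from cover(j,b), cover(b,h)

cover(b,h)
cover(e,g)
cover(e,h)
cover(f,g)
cover(f,h)
cover(j,b)
cover(j,e)
cover(j,g)
cover(j,h)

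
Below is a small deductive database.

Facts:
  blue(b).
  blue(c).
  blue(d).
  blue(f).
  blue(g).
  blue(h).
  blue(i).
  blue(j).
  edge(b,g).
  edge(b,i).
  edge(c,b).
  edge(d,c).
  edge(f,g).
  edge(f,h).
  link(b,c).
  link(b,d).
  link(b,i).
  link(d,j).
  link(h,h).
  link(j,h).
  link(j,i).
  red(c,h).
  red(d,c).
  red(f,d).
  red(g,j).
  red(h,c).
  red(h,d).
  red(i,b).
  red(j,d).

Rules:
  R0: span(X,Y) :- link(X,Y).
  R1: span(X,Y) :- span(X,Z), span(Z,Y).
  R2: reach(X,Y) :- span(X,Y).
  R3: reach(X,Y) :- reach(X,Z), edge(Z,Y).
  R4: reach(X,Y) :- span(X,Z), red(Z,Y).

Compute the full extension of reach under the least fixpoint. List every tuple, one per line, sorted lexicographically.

round 1: derive span(b,c) via R0 from link(b,c)
round 1: derive span(b,d) via R0 from link(b,d)
round 1: derive span(b,i) via R0 from link(b,i)
round 1: derive span(d,j) via R0 from link(d,j)
round 1: derive span(h,h) via R0 from link(h,h)
round 1: derive span(j,h) via R0 from link(j,h)
round 1: derive span(j,i) via R0 from link(j,i)
round 2: derive span(b,j) via R1 from span(b,d), span(d,j)
round 2: derive span(d,h) via R1 from span(d,j), span(j,h)
round 2: derive span(d,i) via R1 from span(d,j), span(j,i)
round 2: derive reach(b,c) via R2 from span(b,c)
round 2: derive reach(b,d) via R2 from span(b,d)
round 2: derive reach(b,i) via R2 from span(b,i)
round 2: derive reach(d,j) via R2 from span(d,j)
round 2: derive reach(h,h) via R2 from span(h,h)
round 2: derive reach(j,h) via R2 from span(j,h)
round 2: derive reach(j,i) via R2 from span(j,i)
round 2: derive reach(b,b) via R4 from span(b,i), red(i,b)
round 2: derive reach(b,h) via R4 from span(b,c), red(c,h)
round 2: derive reach(d,d) via R4 from span(d,j), red(j,d)
round 2: derive reach(h,c) via R4 from span(h,h), red(h,c)
round 2: derive reach(h,d) via R4 from span(h,h), red(h,d)
round 2: derive reach(j,b) via R4 from span(j,i), red(i,b)
round 2: derive reach(j,c) via R4 from span(j,h), red(h,c)
round 2: derive reach(j,d) via R4 from span(j,h), red(h,d)
round 3: derive span(b,h) via R1 from span(b,d), span(d,h)
round 3: derive reach(b,j) via R2 from span(b,j)
round 3: derive reach(d,h) via R2 from span(d,h)
round 3: derive reach(d,i) via R2 from span(d,i)
round 3: derive reach(b,g) via R3 from reach(b,b), edge(b,g)
round 3: derive reach(d,c) via R3 from reach(d,d), edge(d,c)
round 3: derive reach(h,b) via R3 from reach(h,c), edge(c,b)
round 3: derive reach(j,g) via R3 from reach(j,b), edge(b,g)
round 3: derive reach(d,b) via R4 from span(d,i), red(i,b)
round 4: derive reach(d,g) via R3 from reach(d,b), edge(b,g)
round 4: derive reach(h,g) via R3 from reach(h,b), edge(b,g)
round 4: derive reach(h,i) via R3 from reach(h,b), edge(b,i)

reach(b,b)
reach(b,c)
reach(b,d)
reach(b,g)
reach(b,h)
reach(b,i)
reach(b,j)
reach(d,b)
reach(d,c)
reach(d,d)
reach(d,g)
reach(d,h)
reach(d,i)
reach(d,j)
reach(h,b)
reach(h,c)
reach(h,d)
reach(h,g)
reach(h,h)
reach(h,i)
reach(j,b)
reach(j,c)
reach(j,d)
reach(j,g)
reach(j,h)
reach(j,i)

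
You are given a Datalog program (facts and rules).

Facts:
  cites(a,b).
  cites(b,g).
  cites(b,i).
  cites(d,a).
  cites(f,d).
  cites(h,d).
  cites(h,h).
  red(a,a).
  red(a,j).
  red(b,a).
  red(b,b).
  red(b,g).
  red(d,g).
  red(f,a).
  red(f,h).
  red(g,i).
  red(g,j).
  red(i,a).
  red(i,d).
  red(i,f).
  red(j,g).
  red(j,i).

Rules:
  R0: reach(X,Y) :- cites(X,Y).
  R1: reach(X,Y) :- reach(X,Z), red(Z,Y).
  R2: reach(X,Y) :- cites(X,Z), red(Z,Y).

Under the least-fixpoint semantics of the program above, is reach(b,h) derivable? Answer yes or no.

yes

round 1: derive reach(a,b) via R0 from cites(a,b)
round 1: derive reach(b,g) via R0 from cites(b,g)
round 1: derive reach(b,i) via R0 from cites(b,i)
round 1: derive reach(d,a) via R0 from cites(d,a)
round 1: derive reach(f,d) via R0 from cites(f,d)
round 1: derive reach(h,d) via R0 from cites(h,d)
round 1: derive reach(h,h) via R0 from cites(h,h)
round 1: derive reach(a,a) via R2 from cites(a,b), red(b,a)
round 1: derive reach(a,g) via R2 from cites(a,b), red(b,g)
round 1: derive reach(b,a) via R2 from cites(b,i), red(i,a)
round 1: derive reach(b,d) via R2 from cites(b,i), red(i,d)
round 1: derive reach(b,f) via R2 from cites(b,i), red(i,f)
round 1: derive reach(b,j) via R2 from cites(b,g), red(g,j)
round 1: derive reach(d,j) via R2 from cites(d,a), red(a,j)
round 1: derive reach(f,g) via R2 from cites(f,d), red(d,g)
round 1: derive reach(h,g) via R2 from cites(h,d), red(d,g)
round 2: derive reach(a,i) via R1 from reach(a,g), red(g,i)
round 2: derive reach(a,j) via R1 from reach(a,a), red(a,j)
round 2: derive reach(b,h) via R1 from reach(b,f), red(f,h)
round 2: derive reach(d,g) via R1 from reach(d,j), red(j,g)
round 2: derive reach(d,i) via R1 from reach(d,j), red(j,i)
round 2: derive reach(f,i) via R1 from reach(f,g), red(g,i)
round 2: derive reach(f,j) via R1 from reach(f,g), red(g,j)
round 2: derive reach(h,i) via R1 from reach(h,g), red(g,i)
round 2: derive reach(h,j) via R1 from reach(h,g), red(g,j)
round 3: derive reach(a,d) via R1 from reach(a,i), red(i,d)
round 3: derive reach(a,f) via R1 from reach(a,i), red(i,f)
round 3: derive reach(d,d) via R1 from reach(d,i), red(i,d)
round 3: derive reach(d,f) via R1 from reach(d,i), red(i,f)
round 3: derive reach(f,a) via R1 from reach(f,i), red(i,a)
round 3: derive reach(f,f) via R1 from reach(f,i), red(i,f)
round 3: derive reach(h,a) via R1 from reach(h,i), red(i,a)
round 3: derive reach(h,f) via R1 from reach(h,i), red(i,f)
round 4: derive reach(a,h) via R1 from reach(a,f), red(f,h)
round 4: derive reach(d,h) via R1 from reach(d,f), red(f,h)
round 4: derive reach(f,h) via R1 from reach(f,f), red(f,h)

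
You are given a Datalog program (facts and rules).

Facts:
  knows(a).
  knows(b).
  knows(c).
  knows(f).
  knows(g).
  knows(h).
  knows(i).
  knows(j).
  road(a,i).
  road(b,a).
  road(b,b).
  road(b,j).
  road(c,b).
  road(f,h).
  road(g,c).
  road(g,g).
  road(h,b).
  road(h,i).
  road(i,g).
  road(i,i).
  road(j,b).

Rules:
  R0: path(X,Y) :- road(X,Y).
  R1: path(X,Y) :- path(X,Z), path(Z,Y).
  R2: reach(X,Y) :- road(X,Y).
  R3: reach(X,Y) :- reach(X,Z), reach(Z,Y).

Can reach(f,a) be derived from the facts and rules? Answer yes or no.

yes

round 1: derive reach(a,i) via R2 from road(a,i)
round 1: derive reach(b,a) via R2 from road(b,a)
round 1: derive reach(b,b) via R2 from road(b,b)
round 1: derive reach(b,j) via R2 from road(b,j)
round 1: derive reach(c,b) via R2 from road(c,b)
round 1: derive reach(f,h) via R2 from road(f,h)
round 1: derive reach(g,c) via R2 from road(g,c)
round 1: derive reach(g,g) via R2 from road(g,g)
round 1: derive reach(h,b) via R2 from road(h,b)
round 1: derive reach(h,i) via R2 from road(h,i)
round 1: derive reach(i,g) via R2 from road(i,g)
round 1: derive reach(i,i) via R2 from road(i,i)
round 1: derive reach(j,b) via R2 from road(j,b)
round 2: derive reach(a,g) via R3 from reach(a,i), reach(i,g)
round 2: derive reach(b,i) via R3 from reach(b,a), reach(a,i)
round 2: derive reach(c,a) via R3 from reach(c,b), reach(b,a)
round 2: derive reach(c,j) via R3 from reach(c,b), reach(b,j)
round 2: derive reach(f,b) via R3 from reach(f,h), reach(h,b)
round 2: derive reach(f,i) via R3 from reach(f,h), reach(h,i)
round 2: derive reach(g,b) via R3 from reach(g,c), reach(c,b)
round 2: derive reach(h,a) via R3 from reach(h,b), reach(b,a)
round 2: derive reach(h,g) via R3 from reach(h,i), reach(i,g)
round 2: derive reach(h,j) via R3 from reach(h,b), reach(b,j)
round 2: derive reach(i,c) via R3 from reach(i,g), reach(g,c)
round 2: derive reach(j,a) via R3 from reach(j,b), reach(b,a)
round 2: derive reach(j,j) via R3 from reach(j,b), reach(b,j)
round 3: derive reach(a,b) via R3 from reach(a,g), reach(g,b)
round 3: derive reach(a,c) via R3 from reach(a,g), reach(g,c)
round 3: derive reach(b,c) via R3 from reach(b,i), reach(i,c)
round 3: derive reach(b,g) via R3 from reach(b,a), reach(a,g)
round 3: derive reach(c,g) via R3 from reach(c,a), reach(a,g)
round 3: derive reach(c,i) via R3 from reach(c,a), reach(a,i)
round 3: derive reach(f,a) via R3 from reach(f,b), reach(b,a)
round 3: derive reach(f,c) via R3 from reach(f,i), reach(i,c)
round 3: derive reach(f,g) via R3 from reach(f,h), reach(h,g)
round 3: derive reach(f,j) via R3 from reach(f,b), reach(b,j)
round 3: derive reach(g,a) via R3 from reach(g,b), reach(b,a)
round 3: derive reach(g,i) via R3 from reach(g,b), reach(b,i)
round 3: derive reach(g,j) via R3 from reach(g,b), reach(b,j)
round 3: derive reach(h,c) via R3 from reach(h,g), reach(g,c)
round 3: derive reach(i,a) via R3 from reach(i,c), reach(c,a)
round 3: derive reach(i,b) via R3 from reach(i,c), reach(c,b)
round 3: derive reach(i,j) via R3 from reach(i,c), reach(c,j)
round 3: derive reach(j,g) via R3 from reach(j,a), reach(a,g)
round 3: derive reach(j,i) via R3 from reach(j,a), reach(a,i)
round 4: derive reach(a,a) via R3 from reach(a,b), reach(b,a)
round 4: derive reach(a,j) via R3 from reach(a,b), reach(b,j)
round 4: derive reach(c,c) via R3 from reach(c,a), reach(a,c)
round 4: derive reach(j,c) via R3 from reach(j,a), reach(a,c)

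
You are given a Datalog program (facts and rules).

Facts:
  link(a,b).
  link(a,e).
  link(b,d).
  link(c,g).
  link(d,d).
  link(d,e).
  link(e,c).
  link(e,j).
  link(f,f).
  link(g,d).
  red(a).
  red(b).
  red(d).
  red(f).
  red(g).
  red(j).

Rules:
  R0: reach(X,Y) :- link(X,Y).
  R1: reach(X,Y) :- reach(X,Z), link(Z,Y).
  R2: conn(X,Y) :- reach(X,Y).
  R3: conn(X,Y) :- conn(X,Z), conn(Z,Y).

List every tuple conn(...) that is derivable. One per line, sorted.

conn(a,b)
conn(a,c)
conn(a,d)
conn(a,e)
conn(a,g)
conn(a,j)
conn(b,c)
conn(b,d)
conn(b,e)
conn(b,g)
conn(b,j)
conn(c,c)
conn(c,d)
conn(c,e)
conn(c,g)
conn(c,j)
conn(d,c)
conn(d,d)
conn(d,e)
conn(d,g)
conn(d,j)
conn(e,c)
conn(e,d)
conn(e,e)
conn(e,g)
conn(e,j)
conn(f,f)
conn(g,c)
conn(g,d)
conn(g,e)
conn(g,g)
conn(g,j)

round 1: derive reach(a,b) via R0 from link(a,b)
round 1: derive reach(a,e) via R0 from link(a,e)
round 1: derive reach(b,d) via R0 from link(b,d)
round 1: derive reach(c,g) via R0 from link(c,g)
round 1: derive reach(d,d) via R0 from link(d,d)
round 1: derive reach(d,e) via R0 from link(d,e)
round 1: derive reach(e,c) via R0 from link(e,c)
round 1: derive reach(e,j) via R0 from link(e,j)
round 1: derive reach(f,f) via R0 from link(f,f)
round 1: derive reach(g,d) via R0 from link(g,d)
round 2: derive reach(a,c) via R1 from reach(a,e), link(e,c)
round 2: derive reach(a,d) via R1 from reach(a,b), link(b,d)
round 2: derive reach(a,j) via R1 from reach(a,e), link(e,j)
round 2: derive reach(b,e) via R1 from reach(b,d), link(d,e)
round 2: derive reach(c,d) via R1 from reach(c,g), link(g,d)
round 2: derive reach(d,c) via R1 from reach(d,e), link(e,c)
round 2: derive reach(d,j) via R1 from reach(d,e), link(e,j)
round 2: derive reach(e,g) via R1 from reach(e,c), link(c,g)
round 2: derive reach(g,e) via R1 from reach(g,d), link(d,e)
round 2: derive conn(a,b) via R2 from reach(a,b)
round 2: derive conn(a,e) via R2 from reach(a,e)
round 2: derive conn(b,d) via R2 from reach(b,d)
round 2: derive conn(c,g) via R2 from reach(c,g)
round 2: derive conn(d,d) via R2 from reach(d,d)
round 2: derive conn(d,e) via R2 from reach(d,e)
round 2: derive conn(e,c) via R2 from reach(e,c)
round 2: derive conn(e,j) via R2 from reach(e,j)
round 2: derive conn(f,f) via R2 from reach(f,f)
round 2: derive conn(g,d) via R2 from reach(g,d)
round 3: derive reach(a,g) via R1 from reach(a,c), link(c,g)
round 3: derive reach(b,c) via R1 from reach(b,e), link(e,c)
round 3: derive reach(b,j) via R1 from reach(b,e), link(e,j)
round 3: derive reach(c,e) via R1 from reach(c,d), link(d,e)
round 3: derive reach(d,g) via R1 from reach(d,c), link(c,g)
round 3: derive reach(e,d) via R1 from reach(e,g), link(g,d)
round 3: derive reach(g,c) via R1 from reach(g,e), link(e,c)
round 3: derive reach(g,j) via R1 from reach(g,e), link(e,j)
round 3: derive conn(a,c) via R2 from reach(a,c)
round 3: derive conn(a,d) via R2 from reach(a,d)
round 3: derive conn(a,j) via R2 from reach(a,j)
round 3: derive conn(b,e) via R2 from reach(b,e)
round 3: derive conn(c,d) via R2 from reach(c,d)
round 3: derive conn(d,c) via R2 from reach(d,c)
round 3: derive conn(d,j) via R2 from reach(d,j)
round 3: derive conn(e,g) via R2 from reach(e,g)
round 3: derive conn(g,e) via R2 from reach(g,e)
round 4: derive reach(b,g) via R1 from reach(b,c), link(c,g)
round 4: derive reach(c,c) via R1 from reach(c,e), link(e,c)
round 4: derive reach(c,j) via R1 from reach(c,e), link(e,j)
round 4: derive reach(e,e) via R1 from reach(e,d), link(d,e)
round 4: derive reach(g,g) via R1 from reach(g,c), link(c,g)
round 4: derive conn(a,g) via R2 from reach(a,g)
round 4: derive conn(b,c) via R2 from reach(b,c)
round 4: derive conn(b,j) via R2 from reach(b,j)
round 4: derive conn(c,e) via R2 from reach(c,e)
round 4: derive conn(d,g) via R2 from reach(d,g)
round 4: derive conn(e,d) via R2 from reach(e,d)
round 4: derive conn(g,c) via R2 from reach(g,c)
round 4: derive conn(g,j) via R2 from reach(g,j)
round 4: derive conn(b,g) via R3 from conn(b,e), conn(e,g)
round 4: derive conn(c,c) via R3 from conn(c,d), conn(d,c)
round 4: derive conn(c,j) via R3 from conn(c,d), conn(d,j)
round 4: derive conn(e,e) via R3 from conn(e,g), conn(g,e)
round 4: derive conn(g,g) via R3 from conn(g,e), conn(e,g)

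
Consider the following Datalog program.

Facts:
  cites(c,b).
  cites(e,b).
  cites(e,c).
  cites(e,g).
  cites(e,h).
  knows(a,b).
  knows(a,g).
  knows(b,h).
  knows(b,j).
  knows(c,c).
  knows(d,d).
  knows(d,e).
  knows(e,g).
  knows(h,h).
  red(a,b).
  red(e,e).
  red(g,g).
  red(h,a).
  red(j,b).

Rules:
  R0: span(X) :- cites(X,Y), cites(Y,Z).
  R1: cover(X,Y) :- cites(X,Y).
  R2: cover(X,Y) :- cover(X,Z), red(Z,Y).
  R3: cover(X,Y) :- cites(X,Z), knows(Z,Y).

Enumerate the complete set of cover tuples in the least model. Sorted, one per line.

round 1: derive cover(c,b) via R1 from cites(c,b)
round 1: derive cover(e,b) via R1 from cites(e,b)
round 1: derive cover(e,c) via R1 from cites(e,c)
round 1: derive cover(e,g) via R1 from cites(e,g)
round 1: derive cover(e,h) via R1 from cites(e,h)
round 1: derive cover(c,h) via R3 from cites(c,b), knows(b,h)
round 1: derive cover(c,j) via R3 from cites(c,b), knows(b,j)
round 1: derive cover(e,j) via R3 from cites(e,b), knows(b,j)
round 2: derive cover(c,a) via R2 from cover(c,h), red(h,a)
round 2: derive cover(e,a) via R2 from cover(e,h), red(h,a)

cover(c,a)
cover(c,b)
cover(c,h)
cover(c,j)
cover(e,a)
cover(e,b)
cover(e,c)
cover(e,g)
cover(e,h)
cover(e,j)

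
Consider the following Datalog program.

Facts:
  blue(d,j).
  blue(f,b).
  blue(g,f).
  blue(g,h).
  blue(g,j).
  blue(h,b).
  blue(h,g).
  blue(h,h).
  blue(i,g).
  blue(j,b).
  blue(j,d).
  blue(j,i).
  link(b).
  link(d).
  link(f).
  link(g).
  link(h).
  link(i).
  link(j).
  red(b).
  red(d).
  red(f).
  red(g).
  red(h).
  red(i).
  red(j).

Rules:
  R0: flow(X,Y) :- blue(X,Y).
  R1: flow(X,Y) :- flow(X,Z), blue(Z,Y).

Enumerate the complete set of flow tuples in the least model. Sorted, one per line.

round 1: derive flow(d,j) via R0 from blue(d,j)
round 1: derive flow(f,b) via R0 from blue(f,b)
round 1: derive flow(g,f) via R0 from blue(g,f)
round 1: derive flow(g,h) via R0 from blue(g,h)
round 1: derive flow(g,j) via R0 from blue(g,j)
round 1: derive flow(h,b) via R0 from blue(h,b)
round 1: derive flow(h,g) via R0 from blue(h,g)
round 1: derive flow(h,h) via R0 from blue(h,h)
round 1: derive flow(i,g) via R0 from blue(i,g)
round 1: derive flow(j,b) via R0 from blue(j,b)
round 1: derive flow(j,d) via R0 from blue(j,d)
round 1: derive flow(j,i) via R0 from blue(j,i)
round 2: derive flow(d,b) via R1 from flow(d,j), blue(j,b)
round 2: derive flow(d,d) via R1 from flow(d,j), blue(j,d)
round 2: derive flow(d,i) via R1 from flow(d,j), blue(j,i)
round 2: derive flow(g,b) via R1 from flow(g,f), blue(f,b)
round 2: derive flow(g,d) via R1 from flow(g,j), blue(j,d)
round 2: derive flow(g,g) via R1 from flow(g,h), blue(h,g)
round 2: derive flow(g,i) via R1 from flow(g,j), blue(j,i)
round 2: derive flow(h,f) via R1 from flow(h,g), blue(g,f)
round 2: derive flow(h,j) via R1 from flow(h,g), blue(g,j)
round 2: derive flow(i,f) via R1 from flow(i,g), blue(g,f)
round 2: derive flow(i,h) via R1 from flow(i,g), blue(g,h)
round 2: derive flow(i,j) via R1 from flow(i,g), blue(g,j)
round 2: derive flow(j,g) via R1 from flow(j,i), blue(i,g)
round 2: derive flow(j,j) via R1 from flow(j,d), blue(d,j)
round 3: derive flow(d,g) via R1 from flow(d,i), blue(i,g)
round 3: derive flow(h,d) via R1 from flow(h,j), blue(j,d)
round 3: derive flow(h,i) via R1 from flow(h,j), blue(j,i)
round 3: derive flow(i,b) via R1 from flow(i,f), blue(f,b)
round 3: derive flow(i,d) via R1 from flow(i,j), blue(j,d)
round 3: derive flow(i,i) via R1 from flow(i,j), blue(j,i)
round 3: derive flow(j,f) via R1 from flow(j,g), blue(g,f)
round 3: derive flow(j,h) via R1 from flow(j,g), blue(g,h)
round 4: derive flow(d,f) via R1 from flow(d,g), blue(g,f)
round 4: derive flow(d,h) via R1 from flow(d,g), blue(g,h)

flow(d,b)
flow(d,d)
flow(d,f)
flow(d,g)
flow(d,h)
flow(d,i)
flow(d,j)
flow(f,b)
flow(g,b)
flow(g,d)
flow(g,f)
flow(g,g)
flow(g,h)
flow(g,i)
flow(g,j)
flow(h,b)
flow(h,d)
flow(h,f)
flow(h,g)
flow(h,h)
flow(h,i)
flow(h,j)
flow(i,b)
flow(i,d)
flow(i,f)
flow(i,g)
flow(i,h)
flow(i,i)
flow(i,j)
flow(j,b)
flow(j,d)
flow(j,f)
flow(j,g)
flow(j,h)
flow(j,i)
flow(j,j)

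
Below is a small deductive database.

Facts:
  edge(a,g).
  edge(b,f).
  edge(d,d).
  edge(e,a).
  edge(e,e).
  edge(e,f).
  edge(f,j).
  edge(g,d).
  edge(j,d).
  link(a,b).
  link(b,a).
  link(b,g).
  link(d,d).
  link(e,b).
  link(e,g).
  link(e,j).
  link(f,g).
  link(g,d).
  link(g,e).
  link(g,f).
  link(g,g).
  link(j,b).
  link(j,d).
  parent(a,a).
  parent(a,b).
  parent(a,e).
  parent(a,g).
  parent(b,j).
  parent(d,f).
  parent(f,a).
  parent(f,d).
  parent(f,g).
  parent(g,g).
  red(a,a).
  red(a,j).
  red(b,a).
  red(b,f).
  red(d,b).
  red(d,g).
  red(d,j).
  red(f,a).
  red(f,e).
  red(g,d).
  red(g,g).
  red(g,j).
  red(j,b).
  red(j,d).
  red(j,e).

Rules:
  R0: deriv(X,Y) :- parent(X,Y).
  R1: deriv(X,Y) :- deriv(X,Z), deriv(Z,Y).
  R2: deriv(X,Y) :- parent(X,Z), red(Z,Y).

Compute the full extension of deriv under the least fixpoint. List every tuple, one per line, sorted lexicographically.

deriv(a,a)
deriv(a,b)
deriv(a,d)
deriv(a,e)
deriv(a,f)
deriv(a,g)
deriv(a,j)
deriv(b,a)
deriv(b,b)
deriv(b,d)
deriv(b,e)
deriv(b,f)
deriv(b,g)
deriv(b,j)
deriv(d,a)
deriv(d,b)
deriv(d,d)
deriv(d,e)
deriv(d,f)
deriv(d,g)
deriv(d,j)
deriv(f,a)
deriv(f,b)
deriv(f,d)
deriv(f,e)
deriv(f,f)
deriv(f,g)
deriv(f,j)
deriv(g,a)
deriv(g,b)
deriv(g,d)
deriv(g,e)
deriv(g,f)
deriv(g,g)
deriv(g,j)

round 1: derive deriv(a,a) via R0 from parent(a,a)
round 1: derive deriv(a,b) via R0 from parent(a,b)
round 1: derive deriv(a,e) via R0 from parent(a,e)
round 1: derive deriv(a,g) via R0 from parent(a,g)
round 1: derive deriv(b,j) via R0 from parent(b,j)
round 1: derive deriv(d,f) via R0 from parent(d,f)
round 1: derive deriv(f,a) via R0 from parent(f,a)
round 1: derive deriv(f,d) via R0 from parent(f,d)
round 1: derive deriv(f,g) via R0 from parent(f,g)
round 1: derive deriv(g,g) via R0 from parent(g,g)
round 1: derive deriv(a,d) via R2 from parent(a,g), red(g,d)
round 1: derive deriv(a,f) via R2 from parent(a,b), red(b,f)
round 1: derive deriv(a,j) via R2 from parent(a,a), red(a,j)
round 1: derive deriv(b,b) via R2 from parent(b,j), red(j,b)
round 1: derive deriv(b,d) via R2 from parent(b,j), red(j,d)
round 1: derive deriv(b,e) via R2 from parent(b,j), red(j,e)
round 1: derive deriv(d,a) via R2 from parent(d,f), red(f,a)
round 1: derive deriv(d,e) via R2 from parent(d,f), red(f,e)
round 1: derive deriv(f,b) via R2 from parent(f,d), red(d,b)
round 1: derive deriv(f,j) via R2 from parent(f,a), red(a,j)
round 1: derive deriv(g,d) via R2 from parent(g,g), red(g,d)
round 1: derive deriv(g,j) via R2 from parent(g,g), red(g,j)
round 2: derive deriv(b,a) via R1 from deriv(b,d), deriv(d,a)
round 2: derive deriv(b,f) via R1 from deriv(b,d), deriv(d,f)
round 2: derive deriv(d,b) via R1 from deriv(d,a), deriv(a,b)
round 2: derive deriv(d,d) via R1 from deriv(d,a), deriv(a,d)
round 2: derive deriv(d,g) via R1 from deriv(d,a), deriv(a,g)
round 2: derive deriv(d,j) via R1 from deriv(d,a), deriv(a,j)
round 2: derive deriv(f,e) via R1 from deriv(f,a), deriv(a,e)
round 2: derive deriv(f,f) via R1 from deriv(f,a), deriv(a,f)
round 2: derive deriv(g,a) via R1 from deriv(g,d), deriv(d,a)
round 2: derive deriv(g,e) via R1 from deriv(g,d), deriv(d,e)
round 2: derive deriv(g,f) via R1 from deriv(g,d), deriv(d,f)
round 3: derive deriv(b,g) via R1 from deriv(b,a), deriv(a,g)
round 3: derive deriv(g,b) via R1 from deriv(g,a), deriv(a,b)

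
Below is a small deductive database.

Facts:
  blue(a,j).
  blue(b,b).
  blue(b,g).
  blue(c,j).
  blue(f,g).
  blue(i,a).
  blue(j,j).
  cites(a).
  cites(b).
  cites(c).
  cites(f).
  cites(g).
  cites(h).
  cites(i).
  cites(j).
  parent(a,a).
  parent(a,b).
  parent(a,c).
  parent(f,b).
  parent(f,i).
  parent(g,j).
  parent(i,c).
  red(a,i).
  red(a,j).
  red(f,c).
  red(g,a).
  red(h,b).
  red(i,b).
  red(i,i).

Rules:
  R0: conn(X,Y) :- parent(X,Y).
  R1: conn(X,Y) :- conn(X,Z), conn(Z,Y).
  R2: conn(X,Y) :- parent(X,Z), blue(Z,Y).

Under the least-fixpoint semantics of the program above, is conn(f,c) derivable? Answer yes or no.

round 1: derive conn(a,a) via R0 from parent(a,a)
round 1: derive conn(a,b) via R0 from parent(a,b)
round 1: derive conn(a,c) via R0 from parent(a,c)
round 1: derive conn(f,b) via R0 from parent(f,b)
round 1: derive conn(f,i) via R0 from parent(f,i)
round 1: derive conn(g,j) via R0 from parent(g,j)
round 1: derive conn(i,c) via R0 from parent(i,c)
round 1: derive conn(a,g) via R2 from parent(a,b), blue(b,g)
round 1: derive conn(a,j) via R2 from parent(a,a), blue(a,j)
round 1: derive conn(f,a) via R2 from parent(f,i), blue(i,a)
round 1: derive conn(f,g) via R2 from parent(f,b), blue(b,g)
round 1: derive conn(i,j) via R2 from parent(i,c), blue(c,j)
round 2: derive conn(f,c) via R1 from conn(f,a), conn(a,c)
round 2: derive conn(f,j) via R1 from conn(f,a), conn(a,j)

yes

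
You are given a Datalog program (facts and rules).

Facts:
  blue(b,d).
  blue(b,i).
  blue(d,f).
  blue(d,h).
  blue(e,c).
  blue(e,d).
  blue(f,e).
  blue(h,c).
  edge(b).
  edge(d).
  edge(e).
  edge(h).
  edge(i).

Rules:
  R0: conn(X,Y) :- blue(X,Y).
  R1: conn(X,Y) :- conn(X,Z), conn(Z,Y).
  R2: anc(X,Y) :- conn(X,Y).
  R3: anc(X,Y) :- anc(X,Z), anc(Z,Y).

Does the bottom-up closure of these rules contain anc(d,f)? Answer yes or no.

round 1: derive conn(b,d) via R0 from blue(b,d)
round 1: derive conn(b,i) via R0 from blue(b,i)
round 1: derive conn(d,f) via R0 from blue(d,f)
round 1: derive conn(d,h) via R0 from blue(d,h)
round 1: derive conn(e,c) via R0 from blue(e,c)
round 1: derive conn(e,d) via R0 from blue(e,d)
round 1: derive conn(f,e) via R0 from blue(f,e)
round 1: derive conn(h,c) via R0 from blue(h,c)
round 2: derive conn(b,f) via R1 from conn(b,d), conn(d,f)
round 2: derive conn(b,h) via R1 from conn(b,d), conn(d,h)
round 2: derive conn(d,c) via R1 from conn(d,h), conn(h,c)
round 2: derive conn(d,e) via R1 from conn(d,f), conn(f,e)
round 2: derive conn(e,f) via R1 from conn(e,d), conn(d,f)
round 2: derive conn(e,h) via R1 from conn(e,d), conn(d,h)
round 2: derive conn(f,c) via R1 from conn(f,e), conn(e,c)
round 2: derive conn(f,d) via R1 from conn(f,e), conn(e,d)
round 2: derive anc(b,d) via R2 from conn(b,d)
round 2: derive anc(b,i) via R2 from conn(b,i)
round 2: derive anc(d,f) via R2 from conn(d,f)
round 2: derive anc(d,h) via R2 from conn(d,h)
round 2: derive anc(e,c) via R2 from conn(e,c)
round 2: derive anc(e,d) via R2 from conn(e,d)
round 2: derive anc(f,e) via R2 from conn(f,e)
round 2: derive anc(h,c) via R2 from conn(h,c)
round 3: derive conn(b,c) via R1 from conn(b,d), conn(d,c)
round 3: derive conn(b,e) via R1 from conn(b,d), conn(d,e)
round 3: derive conn(d,d) via R1 from conn(d,e), conn(e,d)
round 3: derive conn(e,e) via R1 from conn(e,d), conn(d,e)
round 3: derive conn(f,f) via R1 from conn(f,d), conn(d,f)
round 3: derive conn(f,h) via R1 from conn(f,d), conn(d,h)
round 3: derive anc(b,f) via R2 from conn(b,f)
round 3: derive anc(b,h) via R2 from conn(b,h)
round 3: derive anc(d,c) via R2 from conn(d,c)
round 3: derive anc(d,e) via R2 from conn(d,e)
round 3: derive anc(e,f) via R2 from conn(e,f)
round 3: derive anc(e,h) via R2 from conn(e,h)
round 3: derive anc(f,c) via R2 from conn(f,c)
round 3: derive anc(f,d) via R2 from conn(f,d)
round 4: derive anc(b,c) via R2 from conn(b,c)
round 4: derive anc(b,e) via R2 from conn(b,e)
round 4: derive anc(d,d) via R2 from conn(d,d)
round 4: derive anc(e,e) via R2 from conn(e,e)
round 4: derive anc(f,f) via R2 from conn(f,f)
round 4: derive anc(f,h) via R2 from conn(f,h)

yes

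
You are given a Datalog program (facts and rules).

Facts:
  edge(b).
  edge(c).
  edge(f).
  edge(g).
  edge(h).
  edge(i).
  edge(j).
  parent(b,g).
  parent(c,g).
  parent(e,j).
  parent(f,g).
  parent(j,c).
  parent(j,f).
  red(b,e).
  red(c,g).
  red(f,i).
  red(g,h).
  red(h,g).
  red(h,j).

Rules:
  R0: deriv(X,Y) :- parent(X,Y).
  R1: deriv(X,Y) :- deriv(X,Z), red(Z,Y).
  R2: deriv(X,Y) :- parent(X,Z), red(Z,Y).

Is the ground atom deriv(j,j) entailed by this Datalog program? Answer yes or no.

yes

round 1: derive deriv(b,g) via R0 from parent(b,g)
round 1: derive deriv(c,g) via R0 from parent(c,g)
round 1: derive deriv(e,j) via R0 from parent(e,j)
round 1: derive deriv(f,g) via R0 from parent(f,g)
round 1: derive deriv(j,c) via R0 from parent(j,c)
round 1: derive deriv(j,f) via R0 from parent(j,f)
round 1: derive deriv(b,h) via R2 from parent(b,g), red(g,h)
round 1: derive deriv(c,h) via R2 from parent(c,g), red(g,h)
round 1: derive deriv(f,h) via R2 from parent(f,g), red(g,h)
round 1: derive deriv(j,g) via R2 from parent(j,c), red(c,g)
round 1: derive deriv(j,i) via R2 from parent(j,f), red(f,i)
round 2: derive deriv(b,j) via R1 from deriv(b,h), red(h,j)
round 2: derive deriv(c,j) via R1 from deriv(c,h), red(h,j)
round 2: derive deriv(f,j) via R1 from deriv(f,h), red(h,j)
round 2: derive deriv(j,h) via R1 from deriv(j,g), red(g,h)
round 3: derive deriv(j,j) via R1 from deriv(j,h), red(h,j)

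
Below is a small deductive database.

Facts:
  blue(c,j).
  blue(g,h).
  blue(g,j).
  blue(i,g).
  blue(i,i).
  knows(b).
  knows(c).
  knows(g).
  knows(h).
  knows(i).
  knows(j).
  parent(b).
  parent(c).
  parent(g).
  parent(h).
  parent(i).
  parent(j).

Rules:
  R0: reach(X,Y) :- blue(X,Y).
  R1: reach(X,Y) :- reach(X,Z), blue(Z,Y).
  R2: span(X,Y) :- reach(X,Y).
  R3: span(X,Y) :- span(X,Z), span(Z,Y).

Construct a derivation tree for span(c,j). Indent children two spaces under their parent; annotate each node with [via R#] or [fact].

span(c,j)  [via R2]
  reach(c,j)  [via R0]
    blue(c,j)  [fact]

round 1: derive reach(c,j) via R0 from blue(c,j)
round 1: derive reach(g,h) via R0 from blue(g,h)
round 1: derive reach(g,j) via R0 from blue(g,j)
round 1: derive reach(i,g) via R0 from blue(i,g)
round 1: derive reach(i,i) via R0 from blue(i,i)
round 2: derive reach(i,h) via R1 from reach(i,g), blue(g,h)
round 2: derive reach(i,j) via R1 from reach(i,g), blue(g,j)
round 2: derive span(c,j) via R2 from reach(c,j)
round 2: derive span(g,h) via R2 from reach(g,h)
round 2: derive span(g,j) via R2 from reach(g,j)
round 2: derive span(i,g) via R2 from reach(i,g)
round 2: derive span(i,i) via R2 from reach(i,i)
round 3: derive span(i,h) via R2 from reach(i,h)
round 3: derive span(i,j) via R2 from reach(i,j)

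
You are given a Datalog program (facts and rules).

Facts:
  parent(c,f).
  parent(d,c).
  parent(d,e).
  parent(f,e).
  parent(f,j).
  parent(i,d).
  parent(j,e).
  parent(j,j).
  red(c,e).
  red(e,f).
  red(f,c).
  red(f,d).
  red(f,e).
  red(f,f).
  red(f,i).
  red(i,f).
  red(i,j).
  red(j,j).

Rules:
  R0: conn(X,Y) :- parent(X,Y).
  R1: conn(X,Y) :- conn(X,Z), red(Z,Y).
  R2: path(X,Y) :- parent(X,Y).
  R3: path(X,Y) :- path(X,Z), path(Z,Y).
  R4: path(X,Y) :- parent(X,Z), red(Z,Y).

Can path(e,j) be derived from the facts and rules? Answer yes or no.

round 1: derive path(c,f) via R2 from parent(c,f)
round 1: derive path(d,c) via R2 from parent(d,c)
round 1: derive path(d,e) via R2 from parent(d,e)
round 1: derive path(f,e) via R2 from parent(f,e)
round 1: derive path(f,j) via R2 from parent(f,j)
round 1: derive path(i,d) via R2 from parent(i,d)
round 1: derive path(j,e) via R2 from parent(j,e)
round 1: derive path(j,j) via R2 from parent(j,j)
round 1: derive path(c,c) via R4 from parent(c,f), red(f,c)
round 1: derive path(c,d) via R4 from parent(c,f), red(f,d)
round 1: derive path(c,e) via R4 from parent(c,f), red(f,e)
round 1: derive path(c,i) via R4 from parent(c,f), red(f,i)
round 1: derive path(d,f) via R4 from parent(d,e), red(e,f)
round 1: derive path(f,f) via R4 from parent(f,e), red(e,f)
round 1: derive path(j,f) via R4 from parent(j,e), red(e,f)
round 2: derive path(c,j) via R3 from path(c,f), path(f,j)
round 2: derive path(d,d) via R3 from path(d,c), path(c,d)
round 2: derive path(d,i) via R3 from path(d,c), path(c,i)
round 2: derive path(d,j) via R3 from path(d,f), path(f,j)
round 2: derive path(i,c) via R3 from path(i,d), path(d,c)
round 2: derive path(i,e) via R3 from path(i,d), path(d,e)
round 2: derive path(i,f) via R3 from path(i,d), path(d,f)
round 3: derive path(i,i) via R3 from path(i,c), path(c,i)
round 3: derive path(i,j) via R3 from path(i,c), path(c,j)

no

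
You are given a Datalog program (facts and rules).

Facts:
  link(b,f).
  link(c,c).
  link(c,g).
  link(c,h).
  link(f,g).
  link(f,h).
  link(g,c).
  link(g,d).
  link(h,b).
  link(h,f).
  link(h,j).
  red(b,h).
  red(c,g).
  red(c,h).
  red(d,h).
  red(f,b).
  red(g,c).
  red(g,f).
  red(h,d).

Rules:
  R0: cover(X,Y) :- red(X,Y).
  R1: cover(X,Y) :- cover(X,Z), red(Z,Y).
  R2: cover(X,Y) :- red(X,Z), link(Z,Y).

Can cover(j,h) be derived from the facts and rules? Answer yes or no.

no

round 1: derive cover(b,h) via R0 from red(b,h)
round 1: derive cover(c,g) via R0 from red(c,g)
round 1: derive cover(c,h) via R0 from red(c,h)
round 1: derive cover(d,h) via R0 from red(d,h)
round 1: derive cover(f,b) via R0 from red(f,b)
round 1: derive cover(g,c) via R0 from red(g,c)
round 1: derive cover(g,f) via R0 from red(g,f)
round 1: derive cover(h,d) via R0 from red(h,d)
round 1: derive cover(b,b) via R2 from red(b,h), link(h,b)
round 1: derive cover(b,f) via R2 from red(b,h), link(h,f)
round 1: derive cover(b,j) via R2 from red(b,h), link(h,j)
round 1: derive cover(c,b) via R2 from red(c,h), link(h,b)
round 1: derive cover(c,c) via R2 from red(c,g), link(g,c)
round 1: derive cover(c,d) via R2 from red(c,g), link(g,d)
round 1: derive cover(c,f) via R2 from red(c,h), link(h,f)
round 1: derive cover(c,j) via R2 from red(c,h), link(h,j)
round 1: derive cover(d,b) via R2 from red(d,h), link(h,b)
round 1: derive cover(d,f) via R2 from red(d,h), link(h,f)
round 1: derive cover(d,j) via R2 from red(d,h), link(h,j)
round 1: derive cover(f,f) via R2 from red(f,b), link(b,f)
round 1: derive cover(g,g) via R2 from red(g,c), link(c,g)
round 1: derive cover(g,h) via R2 from red(g,c), link(c,h)
round 2: derive cover(b,d) via R1 from cover(b,h), red(h,d)
round 2: derive cover(d,d) via R1 from cover(d,h), red(h,d)
round 2: derive cover(f,h) via R1 from cover(f,b), red(b,h)
round 2: derive cover(g,b) via R1 from cover(g,f), red(f,b)
round 2: derive cover(g,d) via R1 from cover(g,h), red(h,d)
round 2: derive cover(h,h) via R1 from cover(h,d), red(d,h)
round 3: derive cover(f,d) via R1 from cover(f,h), red(h,d)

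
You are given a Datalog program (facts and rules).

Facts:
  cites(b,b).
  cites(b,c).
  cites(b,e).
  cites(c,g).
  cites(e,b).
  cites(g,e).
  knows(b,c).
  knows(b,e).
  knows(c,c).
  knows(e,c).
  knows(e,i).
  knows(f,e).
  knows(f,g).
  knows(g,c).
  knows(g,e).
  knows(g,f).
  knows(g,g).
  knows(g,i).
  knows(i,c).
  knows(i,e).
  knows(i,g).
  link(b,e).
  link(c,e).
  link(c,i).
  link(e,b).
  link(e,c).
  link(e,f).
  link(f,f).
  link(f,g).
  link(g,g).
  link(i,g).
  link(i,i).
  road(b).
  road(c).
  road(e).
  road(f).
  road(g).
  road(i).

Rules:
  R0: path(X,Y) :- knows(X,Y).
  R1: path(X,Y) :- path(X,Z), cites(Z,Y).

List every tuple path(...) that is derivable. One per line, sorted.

path(b,b)
path(b,c)
path(b,e)
path(b,g)
path(c,b)
path(c,c)
path(c,e)
path(c,g)
path(e,b)
path(e,c)
path(e,e)
path(e,g)
path(e,i)
path(f,b)
path(f,c)
path(f,e)
path(f,g)
path(g,b)
path(g,c)
path(g,e)
path(g,f)
path(g,g)
path(g,i)
path(i,b)
path(i,c)
path(i,e)
path(i,g)

round 1: derive path(b,c) via R0 from knows(b,c)
round 1: derive path(b,e) via R0 from knows(b,e)
round 1: derive path(c,c) via R0 from knows(c,c)
round 1: derive path(e,c) via R0 from knows(e,c)
round 1: derive path(e,i) via R0 from knows(e,i)
round 1: derive path(f,e) via R0 from knows(f,e)
round 1: derive path(f,g) via R0 from knows(f,g)
round 1: derive path(g,c) via R0 from knows(g,c)
round 1: derive path(g,e) via R0 from knows(g,e)
round 1: derive path(g,f) via R0 from knows(g,f)
round 1: derive path(g,g) via R0 from knows(g,g)
round 1: derive path(g,i) via R0 from knows(g,i)
round 1: derive path(i,c) via R0 from knows(i,c)
round 1: derive path(i,e) via R0 from knows(i,e)
round 1: derive path(i,g) via R0 from knows(i,g)
round 2: derive path(b,b) via R1 from path(b,e), cites(e,b)
round 2: derive path(b,g) via R1 from path(b,c), cites(c,g)
round 2: derive path(c,g) via R1 from path(c,c), cites(c,g)
round 2: derive path(e,g) via R1 from path(e,c), cites(c,g)
round 2: derive path(f,b) via R1 from path(f,e), cites(e,b)
round 2: derive path(g,b) via R1 from path(g,e), cites(e,b)
round 2: derive path(i,b) via R1 from path(i,e), cites(e,b)
round 3: derive path(c,e) via R1 from path(c,g), cites(g,e)
round 3: derive path(e,e) via R1 from path(e,g), cites(g,e)
round 3: derive path(f,c) via R1 from path(f,b), cites(b,c)
round 4: derive path(c,b) via R1 from path(c,e), cites(e,b)
round 4: derive path(e,b) via R1 from path(e,e), cites(e,b)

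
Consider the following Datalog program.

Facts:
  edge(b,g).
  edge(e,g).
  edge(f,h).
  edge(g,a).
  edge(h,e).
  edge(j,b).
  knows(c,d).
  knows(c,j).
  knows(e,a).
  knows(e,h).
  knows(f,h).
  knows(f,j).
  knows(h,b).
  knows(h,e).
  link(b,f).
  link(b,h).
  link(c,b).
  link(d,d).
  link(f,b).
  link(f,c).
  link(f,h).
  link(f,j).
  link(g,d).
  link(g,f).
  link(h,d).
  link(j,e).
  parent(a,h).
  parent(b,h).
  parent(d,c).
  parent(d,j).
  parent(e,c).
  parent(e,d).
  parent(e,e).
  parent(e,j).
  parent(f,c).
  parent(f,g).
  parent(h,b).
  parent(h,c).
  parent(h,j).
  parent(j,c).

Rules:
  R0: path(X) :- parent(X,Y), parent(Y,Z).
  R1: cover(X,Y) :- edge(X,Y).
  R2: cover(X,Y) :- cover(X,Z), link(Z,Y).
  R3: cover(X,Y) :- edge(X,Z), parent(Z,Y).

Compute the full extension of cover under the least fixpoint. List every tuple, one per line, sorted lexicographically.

cover(b,b)
cover(b,c)
cover(b,d)
cover(b,e)
cover(b,f)
cover(b,g)
cover(b,h)
cover(b,j)
cover(e,b)
cover(e,c)
cover(e,d)
cover(e,e)
cover(e,f)
cover(e,g)
cover(e,h)
cover(e,j)
cover(f,b)
cover(f,c)
cover(f,d)
cover(f,e)
cover(f,f)
cover(f,h)
cover(f,j)
cover(g,a)
cover(g,d)
cover(g,h)
cover(h,b)
cover(h,c)
cover(h,d)
cover(h,e)
cover(h,f)
cover(h,h)
cover(h,j)
cover(j,b)
cover(j,c)
cover(j,d)
cover(j,e)
cover(j,f)
cover(j,h)
cover(j,j)

round 1: derive cover(b,g) via R1 from edge(b,g)
round 1: derive cover(e,g) via R1 from edge(e,g)
round 1: derive cover(f,h) via R1 from edge(f,h)
round 1: derive cover(g,a) via R1 from edge(g,a)
round 1: derive cover(h,e) via R1 from edge(h,e)
round 1: derive cover(j,b) via R1 from edge(j,b)
round 1: derive cover(f,b) via R3 from edge(f,h), parent(h,b)
round 1: derive cover(f,c) via R3 from edge(f,h), parent(h,c)
round 1: derive cover(f,j) via R3 from edge(f,h), parent(h,j)
round 1: derive cover(g,h) via R3 from edge(g,a), parent(a,h)
round 1: derive cover(h,c) via R3 from edge(h,e), parent(e,c)
round 1: derive cover(h,d) via R3 from edge(h,e), parent(e,d)
round 1: derive cover(h,j) via R3 from edge(h,e), parent(e,j)
round 1: derive cover(j,h) via R3 from edge(j,b), parent(b,h)
round 2: derive cover(b,d) via R2 from cover(b,g), link(g,d)
round 2: derive cover(b,f) via R2 from cover(b,g), link(g,f)
round 2: derive cover(e,d) via R2 from cover(e,g), link(g,d)
round 2: derive cover(e,f) via R2 from cover(e,g), link(g,f)
round 2: derive cover(f,d) via R2 from cover(f,h), link(h,d)
round 2: derive cover(f,e) via R2 from cover(f,j), link(j,e)
round 2: derive cover(f,f) via R2 from cover(f,b), link(b,f)
round 2: derive cover(g,d) via R2 from cover(g,h), link(h,d)
round 2: derive cover(h,b) via R2 from cover(h,c), link(c,b)
round 2: derive cover(j,d) via R2 from cover(j,h), link(h,d)
round 2: derive cover(j,f) via R2 from cover(j,b), link(b,f)
round 3: derive cover(b,b) via R2 from cover(b,f), link(f,b)
round 3: derive cover(b,c) via R2 from cover(b,f), link(f,c)
round 3: derive cover(b,h) via R2 from cover(b,f), link(f,h)
round 3: derive cover(b,j) via R2 from cover(b,f), link(f,j)
round 3: derive cover(e,b) via R2 from cover(e,f), link(f,b)
round 3: derive cover(e,c) via R2 from cover(e,f), link(f,c)
round 3: derive cover(e,h) via R2 from cover(e,f), link(f,h)
round 3: derive cover(e,j) via R2 from cover(e,f), link(f,j)
round 3: derive cover(h,f) via R2 from cover(h,b), link(b,f)
round 3: derive cover(h,h) via R2 from cover(h,b), link(b,h)
round 3: derive cover(j,c) via R2 from cover(j,f), link(f,c)
round 3: derive cover(j,j) via R2 from cover(j,f), link(f,j)
round 4: derive cover(b,e) via R2 from cover(b,j), link(j,e)
round 4: derive cover(e,e) via R2 from cover(e,j), link(j,e)
round 4: derive cover(j,e) via R2 from cover(j,j), link(j,e)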